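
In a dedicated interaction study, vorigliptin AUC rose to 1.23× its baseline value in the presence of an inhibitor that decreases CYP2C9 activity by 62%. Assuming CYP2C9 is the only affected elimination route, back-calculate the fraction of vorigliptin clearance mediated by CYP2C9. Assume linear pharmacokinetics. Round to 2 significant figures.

0.30

Let x = fm,CYP2C9. Because AUC ∝ 1/CL, relative clearance fell to 1/1.23 = 0.813.
Only the CYP2C9 route changed, so 0.813 = x·0.38 + (1 − x), giving x = 0.30.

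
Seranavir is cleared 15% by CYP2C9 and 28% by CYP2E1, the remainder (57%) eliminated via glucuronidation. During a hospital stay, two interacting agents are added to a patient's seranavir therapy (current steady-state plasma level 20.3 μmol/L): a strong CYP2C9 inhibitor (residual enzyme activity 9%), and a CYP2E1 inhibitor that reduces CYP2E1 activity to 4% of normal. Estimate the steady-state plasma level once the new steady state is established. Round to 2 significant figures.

34 μmol/L

The CYP2C9 pathway (15% of clearance) drops to 0.09× activity: 0.15 × 0.09 = 0.0135.
The CYP2E1 pathway (28% of clearance) falls to 0.04× activity: 0.28 × 0.04 = 0.0112.
Non-CYP routes (57%) are unchanged.
New clearance relative to baseline: 0.0135 + 0.0112 + 0.57 = 0.5947.
Dividing the baseline by the relative clearance: 20.3 / 0.5947 = 34 μmol/L.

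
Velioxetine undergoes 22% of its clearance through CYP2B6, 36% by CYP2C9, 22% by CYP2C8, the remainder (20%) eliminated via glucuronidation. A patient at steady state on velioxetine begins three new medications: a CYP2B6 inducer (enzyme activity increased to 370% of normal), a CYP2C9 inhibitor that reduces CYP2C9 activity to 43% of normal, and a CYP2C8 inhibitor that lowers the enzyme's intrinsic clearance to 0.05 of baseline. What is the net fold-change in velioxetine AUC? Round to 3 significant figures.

0.848

CYP2B6: 0.22 × 3.7 = 0.814
CYP2C9: 0.36 × 0.43 = 0.1548
CYP2C8: 0.22 × 0.05 = 0.011
Other: 0.2 (unchanged)
CL_new/CL_old = 0.814 + 0.1548 + 0.011 + 0.2 = 1.1798.
Because AUC varies inversely with clearance, the combined effect is 1 / 1.1798 = 0.848.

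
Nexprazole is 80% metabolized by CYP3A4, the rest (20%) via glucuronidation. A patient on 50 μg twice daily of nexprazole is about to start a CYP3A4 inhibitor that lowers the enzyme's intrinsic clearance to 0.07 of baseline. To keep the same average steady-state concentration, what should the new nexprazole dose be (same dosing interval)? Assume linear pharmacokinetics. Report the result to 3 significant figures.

The CYP3A4 pathway (80% of clearance) is reduced to 0.07× activity: 0.8 × 0.07 = 0.056.
Non-CYP routes (20%) are unchanged.
New clearance relative to baseline: 0.056 + 0.2 = 0.256.
To maintain the same steady-state level, dose must scale with clearance: new dose = 50 × 0.256 = 12.8 μg.

12.8 μg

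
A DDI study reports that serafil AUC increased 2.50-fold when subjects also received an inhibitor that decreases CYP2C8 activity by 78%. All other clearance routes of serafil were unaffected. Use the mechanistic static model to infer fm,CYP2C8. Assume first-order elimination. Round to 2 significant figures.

0.77

Let fm be the CYP2C8 fraction. New clearance relative to baseline = fm × 0.22 + (1 − fm).
AUC ratio = 1 / (new CL fraction), so new CL fraction = 1 / 2.50 = 0.4.
fm × 0.22 + 1 − fm = 0.4  ⇒  fm × (0.22 − 1) = −0.6  ⇒  fm = 0.77.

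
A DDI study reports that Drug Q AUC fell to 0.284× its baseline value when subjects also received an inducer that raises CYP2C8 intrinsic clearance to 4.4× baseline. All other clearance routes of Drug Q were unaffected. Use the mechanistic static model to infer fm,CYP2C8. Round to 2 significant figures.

CL'/CL = 1 / 0.284 = 3.521
4.4·fm + (1 − fm) = 3.521
fm = (3.521 − 1) / (4.4 − 1) = 0.74

0.74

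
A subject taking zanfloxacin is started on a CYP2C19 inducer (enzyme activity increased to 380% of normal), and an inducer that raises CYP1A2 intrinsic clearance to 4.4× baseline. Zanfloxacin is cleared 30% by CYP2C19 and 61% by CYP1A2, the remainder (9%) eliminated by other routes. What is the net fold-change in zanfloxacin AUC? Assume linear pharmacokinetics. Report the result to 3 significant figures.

The CYP2C19 pathway (30% of clearance) rises to 3.8× activity: 0.3 × 3.8 = 1.14.
The CYP1A2 pathway (61% of clearance) rises to 4.4× activity: 0.61 × 4.4 = 2.684.
Non-CYP routes (9%) are unchanged.
CL_new/CL_old = 1.14 + 2.684 + 0.09 = 3.914.
Net AUC ratio = 1 / 3.914 = 0.255.

0.255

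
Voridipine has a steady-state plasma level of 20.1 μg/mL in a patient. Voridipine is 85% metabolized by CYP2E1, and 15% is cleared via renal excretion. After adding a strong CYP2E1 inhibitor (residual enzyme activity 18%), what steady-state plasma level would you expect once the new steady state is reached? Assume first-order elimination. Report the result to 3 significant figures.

The CYP2E1 pathway (85% of clearance) is reduced to 0.18× activity: 0.85 × 0.18 = 0.153.
Non-CYP routes (15%) are unchanged.
Relative clearance = 0.153 + 0.15 = 0.303.
Steady-state plasma level ∝ 1/CL, so new value = 20.1 / 0.303 = 66.3 μg/mL.

66.3 μg/mL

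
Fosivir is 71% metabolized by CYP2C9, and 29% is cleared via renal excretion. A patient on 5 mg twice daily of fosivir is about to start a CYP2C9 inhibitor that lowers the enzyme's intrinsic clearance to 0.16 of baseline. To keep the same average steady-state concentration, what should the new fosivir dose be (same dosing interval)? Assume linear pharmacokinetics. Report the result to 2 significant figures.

The CYP2C9 pathway (71% of clearance) is reduced to 0.16× activity: 0.71 × 0.16 = 0.1136.
Non-CYP routes (29%) are unchanged.
CL_new/CL_old = 0.1136 + 0.29 = 0.4036.
To maintain the same steady-state level, dose must scale with clearance: new dose = 5 × 0.4036 = 2.0 mg.

2.0 mg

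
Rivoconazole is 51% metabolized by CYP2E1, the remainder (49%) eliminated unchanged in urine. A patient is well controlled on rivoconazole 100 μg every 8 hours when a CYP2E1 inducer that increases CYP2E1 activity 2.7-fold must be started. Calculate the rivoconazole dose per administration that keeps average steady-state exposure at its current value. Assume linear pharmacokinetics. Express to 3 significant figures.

187 μg

CYP2E1: 0.51 × 2.7 = 1.377
Other: 0.49 (unchanged)
New clearance relative to baseline: 1.377 + 0.49 = 1.867.
Css,avg = (dose rate)/CL, so holding Css fixed requires dose ∝ CL: 100 × 1.867 = 187 μg.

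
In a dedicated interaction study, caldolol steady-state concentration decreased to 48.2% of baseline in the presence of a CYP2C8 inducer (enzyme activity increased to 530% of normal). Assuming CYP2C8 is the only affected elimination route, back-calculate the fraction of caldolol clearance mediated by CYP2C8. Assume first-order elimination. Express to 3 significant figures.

CL'/CL = 1 / 0.482 = 2.075
5.3·fm + (1 − fm) = 2.075
fm = (2.075 − 1) / (5.3 − 1) = 0.250

0.250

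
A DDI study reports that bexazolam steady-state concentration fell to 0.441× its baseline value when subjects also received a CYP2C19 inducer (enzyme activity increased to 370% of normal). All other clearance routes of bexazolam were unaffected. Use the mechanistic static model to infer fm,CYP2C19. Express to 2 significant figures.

CL'/CL = 1 / 0.441 = 2.268
3.7·fm + (1 − fm) = 2.268
fm = (2.268 − 1) / (3.7 − 1) = 0.47

0.47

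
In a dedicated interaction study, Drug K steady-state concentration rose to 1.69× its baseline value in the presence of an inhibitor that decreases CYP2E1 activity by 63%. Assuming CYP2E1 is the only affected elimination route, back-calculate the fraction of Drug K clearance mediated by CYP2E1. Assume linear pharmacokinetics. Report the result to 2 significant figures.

Let fm be the CYP2E1 fraction. New clearance relative to baseline = fm × 0.37 + (1 − fm).
Steady-state concentration ratio = 1 / (new CL fraction), so new CL fraction = 1 / 1.69 = 0.5917.
fm × 0.37 + 1 − fm = 0.5917  ⇒  fm × (0.37 − 1) = −0.4083  ⇒  fm = 0.65.

0.65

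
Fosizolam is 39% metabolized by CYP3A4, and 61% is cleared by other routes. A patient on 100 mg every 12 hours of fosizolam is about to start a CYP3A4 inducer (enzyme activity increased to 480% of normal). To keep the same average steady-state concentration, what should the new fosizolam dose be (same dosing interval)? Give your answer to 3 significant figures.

CYP3A4: 0.39 × 4.8 = 1.872
Other: 0.61 (unchanged)
CL_new/CL_old = 1.872 + 0.61 = 2.482.
Css,avg = (dose rate)/CL, so holding Css fixed requires dose ∝ CL: 100 × 2.482 = 248 mg.

248 mg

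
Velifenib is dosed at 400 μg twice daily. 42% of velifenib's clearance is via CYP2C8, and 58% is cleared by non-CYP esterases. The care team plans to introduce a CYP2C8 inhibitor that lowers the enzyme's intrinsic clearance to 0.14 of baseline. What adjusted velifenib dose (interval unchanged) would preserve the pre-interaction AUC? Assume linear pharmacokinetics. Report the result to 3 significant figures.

The CYP2C8 pathway (42% of clearance) drops to 0.14× activity: 0.42 × 0.14 = 0.0588.
The remaining 58% of clearance is unaffected.
Relative clearance = 0.0588 + 0.58 = 0.6388.
Css,avg = (dose rate)/CL, so holding Css fixed requires dose ∝ CL: 400 × 0.6388 = 256 μg.

256 μg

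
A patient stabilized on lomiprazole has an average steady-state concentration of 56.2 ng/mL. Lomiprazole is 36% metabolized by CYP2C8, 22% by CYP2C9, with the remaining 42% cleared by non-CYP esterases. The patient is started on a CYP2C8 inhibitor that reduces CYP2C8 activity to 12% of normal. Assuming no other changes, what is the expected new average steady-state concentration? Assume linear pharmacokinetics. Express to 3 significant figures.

The CYP2C8 pathway (36% of clearance) drops to 0.12× activity: 0.36 × 0.12 = 0.0432.
CYP2C9 (22%) and the residual 42% are unaffected.
Relative clearance = 0.0432 + 0.22 + 0.42 = 0.6832.
New average steady-state concentration = baseline ÷ relative clearance = 56.2 / 0.6832 = 82.3 ng/mL.

82.3 ng/mL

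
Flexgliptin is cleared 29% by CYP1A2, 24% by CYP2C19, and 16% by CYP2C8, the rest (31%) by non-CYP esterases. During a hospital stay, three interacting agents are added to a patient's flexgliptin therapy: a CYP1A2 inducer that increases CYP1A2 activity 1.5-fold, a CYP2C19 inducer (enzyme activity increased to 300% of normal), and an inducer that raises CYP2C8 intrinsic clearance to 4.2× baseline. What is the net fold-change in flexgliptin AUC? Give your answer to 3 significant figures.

CYP1A2: 0.29 × 1.5 = 0.435
CYP2C19: 0.24 × 3 = 0.72
CYP2C8: 0.16 × 4.2 = 0.672
Other: 0.31 (unchanged)
Relative clearance = 0.435 + 0.72 + 0.672 + 0.31 = 2.137.
AUC ∝ 1/CL: fold-change = 1 / 2.137 = 0.468.

0.468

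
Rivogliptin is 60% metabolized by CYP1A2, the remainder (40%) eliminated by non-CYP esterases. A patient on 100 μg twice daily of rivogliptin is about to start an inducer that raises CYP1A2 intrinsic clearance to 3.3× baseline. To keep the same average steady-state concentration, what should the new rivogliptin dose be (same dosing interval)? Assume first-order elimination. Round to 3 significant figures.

CYP1A2: 0.6 × 3.3 = 1.98
Other: 0.4 (unchanged)
Relative clearance = 1.98 + 0.4 = 2.38.
Css,avg = (dose rate)/CL, so holding Css fixed requires dose ∝ CL: 100 × 2.38 = 238 μg.

238 μg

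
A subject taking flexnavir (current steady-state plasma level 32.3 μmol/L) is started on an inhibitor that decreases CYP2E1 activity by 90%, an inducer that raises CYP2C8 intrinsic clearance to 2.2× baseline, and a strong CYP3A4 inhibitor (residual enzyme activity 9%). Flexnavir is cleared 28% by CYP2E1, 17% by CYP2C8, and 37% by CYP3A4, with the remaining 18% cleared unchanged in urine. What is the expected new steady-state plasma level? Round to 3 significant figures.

52.5 μmol/L

CYP2E1: 0.28 × 0.1 = 0.028
CYP2C8: 0.17 × 2.2 = 0.374
CYP3A4: 0.37 × 0.09 = 0.0333
Other: 0.18 (unchanged)
New clearance relative to baseline: 0.028 + 0.374 + 0.0333 + 0.18 = 0.6153.
New steady-state plasma level = 32.3 / 0.6153 = 52.5 μmol/L (concentration scales inversely with clearance).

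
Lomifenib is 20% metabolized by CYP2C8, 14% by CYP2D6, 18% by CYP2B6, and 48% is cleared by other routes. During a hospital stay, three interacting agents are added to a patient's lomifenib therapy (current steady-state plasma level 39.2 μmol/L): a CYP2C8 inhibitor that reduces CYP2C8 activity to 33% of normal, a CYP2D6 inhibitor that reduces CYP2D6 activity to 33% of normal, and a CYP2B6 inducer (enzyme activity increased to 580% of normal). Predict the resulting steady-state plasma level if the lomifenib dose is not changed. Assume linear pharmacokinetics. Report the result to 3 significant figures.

The CYP2C8 pathway (20% of clearance) drops to 0.33× activity: 0.2 × 0.33 = 0.066.
The CYP2D6 pathway (14% of clearance) falls to 0.33× activity: 0.14 × 0.33 = 0.0462.
The CYP2B6 pathway (18% of clearance) is boosted to 5.8× activity: 0.18 × 5.8 = 1.044.
Non-CYP routes (48%) are unchanged.
Relative clearance = 0.066 + 0.0462 + 1.044 + 0.48 = 1.6362.
New steady-state plasma level = 39.2 / 1.6362 = 24.0 μmol/L (concentration scales inversely with clearance).

24.0 μmol/L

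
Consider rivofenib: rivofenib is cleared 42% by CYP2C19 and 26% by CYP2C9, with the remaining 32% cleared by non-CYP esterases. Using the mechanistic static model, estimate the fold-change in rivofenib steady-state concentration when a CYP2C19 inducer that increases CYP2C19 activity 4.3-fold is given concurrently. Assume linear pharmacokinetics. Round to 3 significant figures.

The CYP2C19 pathway (42% of clearance) rises to 4.3× activity: 0.42 × 4.3 = 1.806.
CYP2C9 (26%) and the residual 32% are unaffected.
CL_new/CL_old = 1.806 + 0.26 + 0.32 = 2.386.
Steady-state concentration ratio = CL_old/CL_new = 1 / 2.386 = 0.419.

0.419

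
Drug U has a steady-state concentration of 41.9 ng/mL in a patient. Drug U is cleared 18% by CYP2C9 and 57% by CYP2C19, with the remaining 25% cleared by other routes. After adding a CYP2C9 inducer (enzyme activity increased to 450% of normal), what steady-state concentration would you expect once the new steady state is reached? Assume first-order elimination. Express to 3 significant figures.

25.7 ng/mL

CYP2C9: 0.18 × 4.5 = 0.81
CYP2C19: 0.57 (unchanged)
Other: 0.25 (unchanged)
New clearance relative to baseline: 0.81 + 0.57 + 0.25 = 1.63.
New steady-state concentration = baseline ÷ relative clearance = 41.9 / 1.63 = 25.7 ng/mL.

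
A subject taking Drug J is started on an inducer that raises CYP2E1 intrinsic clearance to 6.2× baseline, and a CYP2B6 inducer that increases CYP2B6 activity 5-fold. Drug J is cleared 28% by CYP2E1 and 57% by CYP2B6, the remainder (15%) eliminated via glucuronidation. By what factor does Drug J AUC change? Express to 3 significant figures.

0.211

CYP2E1: 0.28 × 6.2 = 1.736
CYP2B6: 0.57 × 5 = 2.85
Other: 0.15 (unchanged)
CL_new/CL_old = 1.736 + 2.85 + 0.15 = 4.736.
Net AUC ratio = 1 / 4.736 = 0.211.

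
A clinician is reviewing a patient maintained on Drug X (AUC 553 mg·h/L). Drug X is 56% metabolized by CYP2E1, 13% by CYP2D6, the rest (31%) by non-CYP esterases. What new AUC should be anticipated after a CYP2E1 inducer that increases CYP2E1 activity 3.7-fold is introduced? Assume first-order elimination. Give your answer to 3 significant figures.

220 mg·h/L

CYP2E1: 0.56 × 3.7 = 2.072
CYP2D6: 0.13 (unchanged)
Other: 0.31 (unchanged)
CL_new/CL_old = 2.072 + 0.13 + 0.31 = 2.512.
New AUC = baseline ÷ relative clearance = 553 / 2.512 = 220 mg·h/L.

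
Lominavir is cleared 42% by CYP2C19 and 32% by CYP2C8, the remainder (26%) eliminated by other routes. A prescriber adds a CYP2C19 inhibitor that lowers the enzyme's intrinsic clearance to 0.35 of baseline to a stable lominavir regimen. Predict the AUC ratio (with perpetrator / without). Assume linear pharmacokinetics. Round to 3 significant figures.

The CYP2C19 pathway (42% of clearance) falls to 0.35× activity: 0.42 × 0.35 = 0.147.
CYP2C8 (32%) and the residual 26% are unaffected.
New clearance relative to baseline: 0.147 + 0.32 + 0.26 = 0.727.
Since AUC ∝ 1/CL, the ratio is 1 / 0.727 = 1.38.

1.38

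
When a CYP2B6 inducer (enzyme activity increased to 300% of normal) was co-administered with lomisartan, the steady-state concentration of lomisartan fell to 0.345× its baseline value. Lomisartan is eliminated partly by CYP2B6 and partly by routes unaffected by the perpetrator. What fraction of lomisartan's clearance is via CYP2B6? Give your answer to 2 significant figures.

0.95

Call the CYP2B6 fraction fm. After the interaction, CL_new/CL_old = fm × 3 + (1 − fm).
Steady-state concentration ratio = 1 / (new CL fraction), so new CL fraction = 1 / 0.345 = 2.899.
fm × 3 + 1 − fm = 2.899  ⇒  fm × (3 − 1) = 1.899  ⇒  fm = 0.95.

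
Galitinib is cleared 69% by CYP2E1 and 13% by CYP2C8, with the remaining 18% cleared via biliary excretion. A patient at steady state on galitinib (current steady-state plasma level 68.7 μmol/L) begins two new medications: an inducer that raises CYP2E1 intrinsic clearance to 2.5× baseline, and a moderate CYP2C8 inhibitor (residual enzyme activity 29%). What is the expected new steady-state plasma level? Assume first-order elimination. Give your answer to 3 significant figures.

35.4 μmol/L

CYP2E1: 0.69 × 2.5 = 1.725
CYP2C8: 0.13 × 0.29 = 0.0377
Other: 0.18 (unchanged)
New clearance relative to baseline: 1.725 + 0.0377 + 0.18 = 1.9427.
Steady-state plasma level ∝ 1/CL: new value = 68.7 / 1.9427 = 35.4 μmol/L.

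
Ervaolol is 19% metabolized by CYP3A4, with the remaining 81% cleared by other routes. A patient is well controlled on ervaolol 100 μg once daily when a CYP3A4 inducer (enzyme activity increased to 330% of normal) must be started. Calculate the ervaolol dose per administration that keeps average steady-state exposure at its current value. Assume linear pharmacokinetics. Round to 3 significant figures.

The CYP3A4 pathway (19% of clearance) is boosted to 3.3× activity: 0.19 × 3.3 = 0.627.
The remaining 81% of clearance is unaffected.
New clearance relative to baseline: 0.627 + 0.81 = 1.437.
Exposure is unchanged when dose changes in proportion to clearance. New dose = 100 μg × 1.437 = 144 μg.

144 μg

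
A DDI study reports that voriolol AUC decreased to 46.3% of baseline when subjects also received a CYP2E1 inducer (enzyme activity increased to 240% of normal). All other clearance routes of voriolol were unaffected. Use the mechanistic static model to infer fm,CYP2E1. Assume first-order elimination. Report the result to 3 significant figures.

CL'/CL = 1 / 0.463 = 2.16
2.4·fm + (1 − fm) = 2.16
fm = (2.16 − 1) / (2.4 − 1) = 0.828

0.828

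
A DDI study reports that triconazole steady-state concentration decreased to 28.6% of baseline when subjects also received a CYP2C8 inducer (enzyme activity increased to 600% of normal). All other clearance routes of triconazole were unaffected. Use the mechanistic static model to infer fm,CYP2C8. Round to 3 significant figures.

Let x = fm,CYP2C8. Because steady-state concentration ∝ 1/CL, relative clearance rose to 1/0.286 = 3.497.
Only the CYP2C8 route changed, so 3.497 = x·6 + (1 − x), giving x = 0.499.

0.499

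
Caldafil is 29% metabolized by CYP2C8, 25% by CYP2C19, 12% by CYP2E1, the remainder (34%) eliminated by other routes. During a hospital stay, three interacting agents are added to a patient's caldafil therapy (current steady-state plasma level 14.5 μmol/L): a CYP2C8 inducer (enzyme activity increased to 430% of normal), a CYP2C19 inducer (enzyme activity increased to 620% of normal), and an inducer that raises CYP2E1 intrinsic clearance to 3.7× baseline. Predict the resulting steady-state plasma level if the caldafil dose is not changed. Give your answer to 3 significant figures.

The CYP2C8 pathway (29% of clearance) increases to 4.3× activity: 0.29 × 4.3 = 1.247.
The CYP2C19 pathway (25% of clearance) increases to 6.2× activity: 0.25 × 6.2 = 1.55.
The CYP2E1 pathway (12% of clearance) is boosted to 3.7× activity: 0.12 × 3.7 = 0.444.
The remaining 34% of clearance is unaffected.
Relative clearance = 1.247 + 1.55 + 0.444 + 0.34 = 3.581.
Steady-state plasma level ∝ 1/CL: new value = 14.5 / 3.581 = 4.05 μmol/L.

4.05 μmol/L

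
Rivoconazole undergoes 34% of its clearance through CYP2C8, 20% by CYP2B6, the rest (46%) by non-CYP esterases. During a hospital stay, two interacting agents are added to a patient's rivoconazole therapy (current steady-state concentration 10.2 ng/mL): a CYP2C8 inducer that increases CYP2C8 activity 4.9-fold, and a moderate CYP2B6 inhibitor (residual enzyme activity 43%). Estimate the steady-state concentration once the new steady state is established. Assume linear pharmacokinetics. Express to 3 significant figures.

The CYP2C8 pathway (34% of clearance) is boosted to 4.9× activity: 0.34 × 4.9 = 1.666.
The CYP2B6 pathway (20% of clearance) drops to 0.43× activity: 0.2 × 0.43 = 0.086.
Non-CYP routes (46%) are unchanged.
Relative clearance = 1.666 + 0.086 + 0.46 = 2.212.
Dividing the baseline by the relative clearance: 10.2 / 2.212 = 4.61 ng/mL.

4.61 ng/mL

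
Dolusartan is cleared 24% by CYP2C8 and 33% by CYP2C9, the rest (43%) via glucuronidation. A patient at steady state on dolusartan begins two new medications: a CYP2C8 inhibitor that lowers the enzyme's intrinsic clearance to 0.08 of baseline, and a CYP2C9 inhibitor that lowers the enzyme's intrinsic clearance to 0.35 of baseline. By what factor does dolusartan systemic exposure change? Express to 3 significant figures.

The CYP2C8 pathway (24% of clearance) falls to 0.08× activity: 0.24 × 0.08 = 0.0192.
The CYP2C9 pathway (33% of clearance) is reduced to 0.35× activity: 0.33 × 0.35 = 0.1155.
The remaining 43% of clearance is unaffected.
New clearance relative to baseline: 0.0192 + 0.1155 + 0.43 = 0.5647.
Because systemic exposure varies inversely with clearance, the combined effect is 1 / 0.5647 = 1.77.

1.77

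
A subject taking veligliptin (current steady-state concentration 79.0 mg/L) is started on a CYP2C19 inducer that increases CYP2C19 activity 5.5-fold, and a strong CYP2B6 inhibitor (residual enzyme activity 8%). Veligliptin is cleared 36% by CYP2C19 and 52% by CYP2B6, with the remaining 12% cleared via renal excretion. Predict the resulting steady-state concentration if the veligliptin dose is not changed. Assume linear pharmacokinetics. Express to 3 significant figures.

36.9 mg/L

The CYP2C19 pathway (36% of clearance) increases to 5.5× activity: 0.36 × 5.5 = 1.98.
The CYP2B6 pathway (52% of clearance) is reduced to 0.08× activity: 0.52 × 0.08 = 0.0416.
The remaining 12% of clearance is unaffected.
CL_new/CL_old = 1.98 + 0.0416 + 0.12 = 2.1416.
Dividing the baseline by the relative clearance: 79.0 / 2.1416 = 36.9 mg/L.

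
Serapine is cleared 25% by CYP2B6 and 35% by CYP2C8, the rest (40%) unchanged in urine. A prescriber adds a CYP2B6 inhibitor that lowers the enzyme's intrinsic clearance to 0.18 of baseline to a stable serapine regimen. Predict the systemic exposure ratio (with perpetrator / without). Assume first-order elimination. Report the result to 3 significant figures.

The CYP2B6 pathway (25% of clearance) drops to 0.18× activity: 0.25 × 0.18 = 0.045.
CYP2C8 (35%) and the residual 40% are unaffected.
Relative clearance = 0.045 + 0.35 + 0.4 = 0.795.
Systemic exposure is inversely proportional to clearance, so the fold-change is 1 / 0.795 = 1.26.

1.26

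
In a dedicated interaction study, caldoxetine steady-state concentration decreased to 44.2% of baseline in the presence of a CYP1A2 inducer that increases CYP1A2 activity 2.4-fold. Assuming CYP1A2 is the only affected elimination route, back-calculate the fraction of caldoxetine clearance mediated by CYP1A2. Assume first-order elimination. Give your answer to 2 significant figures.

0.90

Let fm be the CYP1A2 fraction. New clearance relative to baseline = fm × 2.4 + (1 − fm).
Steady-state concentration ratio = 1 / (new CL fraction), so new CL fraction = 1 / 0.442 = 2.262.
fm × 2.4 + 1 − fm = 2.262  ⇒  fm × (2.4 − 1) = 1.262  ⇒  fm = 0.90.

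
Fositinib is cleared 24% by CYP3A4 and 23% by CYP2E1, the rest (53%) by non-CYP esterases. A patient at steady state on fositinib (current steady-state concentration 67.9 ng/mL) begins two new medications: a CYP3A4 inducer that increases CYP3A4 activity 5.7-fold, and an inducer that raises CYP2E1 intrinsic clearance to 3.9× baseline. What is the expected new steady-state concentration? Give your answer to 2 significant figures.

The CYP3A4 pathway (24% of clearance) is boosted to 5.7× activity: 0.24 × 5.7 = 1.368.
The CYP2E1 pathway (23% of clearance) increases to 3.9× activity: 0.23 × 3.9 = 0.897.
The remaining 53% of clearance is unaffected.
Relative clearance = 1.368 + 0.897 + 0.53 = 2.795.
New steady-state concentration = 67.9 / 2.795 = 24 ng/mL (concentration scales inversely with clearance).

24 ng/mL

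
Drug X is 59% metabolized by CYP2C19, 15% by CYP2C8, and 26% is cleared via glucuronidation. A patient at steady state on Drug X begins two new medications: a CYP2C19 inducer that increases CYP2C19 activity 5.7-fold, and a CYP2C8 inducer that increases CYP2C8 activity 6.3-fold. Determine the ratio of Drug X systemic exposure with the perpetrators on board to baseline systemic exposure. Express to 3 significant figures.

0.219

The CYP2C19 pathway (59% of clearance) rises to 5.7× activity: 0.59 × 5.7 = 3.363.
The CYP2C8 pathway (15% of clearance) rises to 6.3× activity: 0.15 × 6.3 = 0.945.
The remaining 26% of clearance is unaffected.
Relative clearance = 3.363 + 0.945 + 0.26 = 4.568.
Systemic exposure ∝ 1/CL: fold-change = 1 / 4.568 = 0.219.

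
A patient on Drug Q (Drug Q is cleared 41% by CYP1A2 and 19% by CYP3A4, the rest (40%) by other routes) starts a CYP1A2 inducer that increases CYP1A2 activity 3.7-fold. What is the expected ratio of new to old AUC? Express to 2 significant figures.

0.47

CYP1A2: 0.41 × 3.7 = 1.517
CYP3A4: 0.19 (unchanged)
Other: 0.4 (unchanged)
Relative clearance = 1.517 + 0.19 + 0.4 = 2.107.
Since AUC ∝ 1/CL, the ratio is 1 / 2.107 = 0.47.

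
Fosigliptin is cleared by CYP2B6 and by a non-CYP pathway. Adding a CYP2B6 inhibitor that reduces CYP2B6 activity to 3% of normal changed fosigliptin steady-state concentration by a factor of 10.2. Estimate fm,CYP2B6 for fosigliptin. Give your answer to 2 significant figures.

0.93

Let x = fm,CYP2B6. Because steady-state concentration ∝ 1/CL, relative clearance fell to 1/10.2 = 0.09804.
Only the CYP2B6 route changed, so 0.09804 = x·0.03 + (1 − x), giving x = 0.93.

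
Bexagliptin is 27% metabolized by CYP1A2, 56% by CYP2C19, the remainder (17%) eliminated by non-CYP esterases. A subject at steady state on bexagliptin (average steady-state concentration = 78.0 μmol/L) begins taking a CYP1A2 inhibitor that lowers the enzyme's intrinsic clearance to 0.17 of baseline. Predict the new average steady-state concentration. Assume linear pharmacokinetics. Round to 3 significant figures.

101 μmol/L

The CYP1A2 pathway (27% of clearance) drops to 0.17× activity: 0.27 × 0.17 = 0.0459.
CYP2C19 (56%) and the residual 17% are unaffected.
CL_new/CL_old = 0.0459 + 0.56 + 0.17 = 0.7759.
Average steady-state concentration ∝ 1/CL, so new value = 78.0 / 0.7759 = 101 μmol/L.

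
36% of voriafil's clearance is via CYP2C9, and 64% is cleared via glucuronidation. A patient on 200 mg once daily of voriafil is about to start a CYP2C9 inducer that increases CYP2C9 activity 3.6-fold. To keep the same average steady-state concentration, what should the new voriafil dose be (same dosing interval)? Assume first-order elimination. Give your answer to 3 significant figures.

387 mg

The CYP2C9 pathway (36% of clearance) is boosted to 3.6× activity: 0.36 × 3.6 = 1.296.
The remaining 64% of clearance is unaffected.
New clearance relative to baseline: 1.296 + 0.64 = 1.936.
Exposure is unchanged when dose changes in proportion to clearance. New dose = 200 mg × 1.936 = 387 mg.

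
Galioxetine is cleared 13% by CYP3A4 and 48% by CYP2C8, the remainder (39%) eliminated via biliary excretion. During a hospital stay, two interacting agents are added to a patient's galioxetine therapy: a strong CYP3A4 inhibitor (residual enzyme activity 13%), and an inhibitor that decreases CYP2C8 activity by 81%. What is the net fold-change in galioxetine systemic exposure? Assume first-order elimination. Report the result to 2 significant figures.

The CYP3A4 pathway (13% of clearance) is reduced to 0.13× activity: 0.13 × 0.13 = 0.0169.
The CYP2C8 pathway (48% of clearance) falls to 0.19× activity: 0.48 × 0.19 = 0.0912.
Non-CYP routes (39%) are unchanged.
Relative clearance = 0.0169 + 0.0912 + 0.39 = 0.4981.
Systemic exposure ∝ 1/CL: fold-change = 1 / 0.4981 = 2.0.

2.0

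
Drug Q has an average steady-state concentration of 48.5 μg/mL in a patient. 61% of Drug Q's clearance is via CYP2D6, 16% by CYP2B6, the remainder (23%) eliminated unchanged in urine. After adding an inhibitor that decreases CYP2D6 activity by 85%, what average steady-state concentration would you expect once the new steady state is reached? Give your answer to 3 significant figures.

101 μg/mL

The CYP2D6 pathway (61% of clearance) drops to 0.15× activity: 0.61 × 0.15 = 0.0915.
CYP2B6 (16%) and the residual 23% are unaffected.
Relative clearance = 0.0915 + 0.16 + 0.23 = 0.4815.
Average steady-state concentration ∝ 1/CL, so new value = 48.5 / 0.4815 = 101 μg/mL.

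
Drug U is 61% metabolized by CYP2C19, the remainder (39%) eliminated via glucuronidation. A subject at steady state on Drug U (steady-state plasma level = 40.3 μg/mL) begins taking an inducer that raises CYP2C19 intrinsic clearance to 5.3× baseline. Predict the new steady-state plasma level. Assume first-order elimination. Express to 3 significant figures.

11.1 μg/mL

The CYP2C19 pathway (61% of clearance) is boosted to 5.3× activity: 0.61 × 5.3 = 3.233.
The remaining 39% of clearance is unaffected.
Relative clearance = 3.233 + 0.39 = 3.623.
Steady-state plasma level ∝ 1/CL, so new value = 40.3 / 3.623 = 11.1 μg/mL.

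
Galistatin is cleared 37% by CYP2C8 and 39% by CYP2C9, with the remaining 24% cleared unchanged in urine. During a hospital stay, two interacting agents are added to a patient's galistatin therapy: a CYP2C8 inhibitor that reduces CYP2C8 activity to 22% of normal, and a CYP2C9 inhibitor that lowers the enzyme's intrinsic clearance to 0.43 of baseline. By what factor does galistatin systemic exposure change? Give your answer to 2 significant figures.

The CYP2C8 pathway (37% of clearance) is reduced to 0.22× activity: 0.37 × 0.22 = 0.0814.
The CYP2C9 pathway (39% of clearance) drops to 0.43× activity: 0.39 × 0.43 = 0.1677.
The remaining 24% of clearance is unaffected.
New clearance relative to baseline: 0.0814 + 0.1677 + 0.24 = 0.4891.
Net systemic exposure ratio = 1 / 0.4891 = 2.0.

2.0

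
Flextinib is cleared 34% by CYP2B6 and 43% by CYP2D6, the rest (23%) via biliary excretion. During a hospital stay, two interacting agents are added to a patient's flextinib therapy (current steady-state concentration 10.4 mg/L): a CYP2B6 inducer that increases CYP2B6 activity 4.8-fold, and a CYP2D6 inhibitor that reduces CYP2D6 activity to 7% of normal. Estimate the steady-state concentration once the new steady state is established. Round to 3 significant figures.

The CYP2B6 pathway (34% of clearance) increases to 4.8× activity: 0.34 × 4.8 = 1.632.
The CYP2D6 pathway (43% of clearance) falls to 0.07× activity: 0.43 × 0.07 = 0.0301.
The remaining 23% of clearance is unaffected.
CL_new/CL_old = 1.632 + 0.0301 + 0.23 = 1.8921.
Dividing the baseline by the relative clearance: 10.4 / 1.8921 = 5.50 mg/L.

5.50 mg/L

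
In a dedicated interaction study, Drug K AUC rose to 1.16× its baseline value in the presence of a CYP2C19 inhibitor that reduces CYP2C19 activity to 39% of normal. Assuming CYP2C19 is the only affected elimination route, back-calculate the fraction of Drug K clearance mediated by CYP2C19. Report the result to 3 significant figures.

Let fm be the CYP2C19 fraction. New clearance relative to baseline = fm × 0.39 + (1 − fm).
AUC ratio = 1 / (new CL fraction), so new CL fraction = 1 / 1.16 = 0.8621.
fm × 0.39 + 1 − fm = 0.8621  ⇒  fm × (0.39 − 1) = −0.1379  ⇒  fm = 0.226.

0.226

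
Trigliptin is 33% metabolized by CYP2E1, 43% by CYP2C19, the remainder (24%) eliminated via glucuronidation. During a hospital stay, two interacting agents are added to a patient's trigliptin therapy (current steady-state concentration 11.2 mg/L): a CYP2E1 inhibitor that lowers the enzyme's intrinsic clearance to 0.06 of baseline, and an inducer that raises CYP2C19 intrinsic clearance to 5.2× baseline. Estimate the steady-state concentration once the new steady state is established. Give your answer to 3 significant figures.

4.49 mg/L

The CYP2E1 pathway (33% of clearance) drops to 0.06× activity: 0.33 × 0.06 = 0.0198.
The CYP2C19 pathway (43% of clearance) is boosted to 5.2× activity: 0.43 × 5.2 = 2.236.
Non-CYP routes (24%) are unchanged.
New clearance relative to baseline: 0.0198 + 2.236 + 0.24 = 2.4958.
Steady-state concentration ∝ 1/CL: new value = 11.2 / 2.4958 = 4.49 mg/L.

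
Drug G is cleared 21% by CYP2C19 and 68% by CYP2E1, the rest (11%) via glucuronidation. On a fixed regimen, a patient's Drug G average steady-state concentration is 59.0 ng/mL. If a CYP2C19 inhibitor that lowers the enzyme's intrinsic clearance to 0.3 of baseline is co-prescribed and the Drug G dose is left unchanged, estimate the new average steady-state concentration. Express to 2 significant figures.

The CYP2C19 pathway (21% of clearance) drops to 0.3× activity: 0.21 × 0.3 = 0.063.
CYP2E1 (68%) and the residual 11% are unaffected.
CL_new/CL_old = 0.063 + 0.68 + 0.11 = 0.853.
With dosing unchanged, average steady-state concentration scales as 1/CL: 59.0 / 0.853 = 69 ng/mL.

69 ng/mL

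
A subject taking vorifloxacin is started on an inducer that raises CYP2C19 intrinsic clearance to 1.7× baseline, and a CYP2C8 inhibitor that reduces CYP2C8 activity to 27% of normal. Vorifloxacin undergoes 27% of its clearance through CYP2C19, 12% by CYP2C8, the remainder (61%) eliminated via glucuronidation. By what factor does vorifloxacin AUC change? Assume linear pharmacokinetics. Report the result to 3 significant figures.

0.908

The CYP2C19 pathway (27% of clearance) is boosted to 1.7× activity: 0.27 × 1.7 = 0.459.
The CYP2C8 pathway (12% of clearance) drops to 0.27× activity: 0.12 × 0.27 = 0.0324.
The remaining 61% of clearance is unaffected.
Relative clearance = 0.459 + 0.0324 + 0.61 = 1.1014.
Because AUC varies inversely with clearance, the combined effect is 1 / 1.1014 = 0.908.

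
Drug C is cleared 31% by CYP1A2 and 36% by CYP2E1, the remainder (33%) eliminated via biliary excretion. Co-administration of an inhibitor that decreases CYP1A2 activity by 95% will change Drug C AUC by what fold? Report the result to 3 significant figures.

The CYP1A2 pathway (31% of clearance) falls to 0.05× activity: 0.31 × 0.05 = 0.0155.
CYP2E1 (36%) and the residual 33% are unaffected.
CL_new/CL_old = 0.0155 + 0.36 + 0.33 = 0.7055.
AUC is inversely proportional to clearance, so the fold-change is 1 / 0.7055 = 1.42.

1.42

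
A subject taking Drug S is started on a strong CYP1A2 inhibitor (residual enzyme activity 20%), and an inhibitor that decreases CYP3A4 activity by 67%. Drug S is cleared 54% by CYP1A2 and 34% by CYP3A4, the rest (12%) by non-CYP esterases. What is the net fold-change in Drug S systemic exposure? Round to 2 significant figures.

2.9

The CYP1A2 pathway (54% of clearance) falls to 0.2× activity: 0.54 × 0.2 = 0.108.
The CYP3A4 pathway (34% of clearance) is reduced to 0.33× activity: 0.34 × 0.33 = 0.1122.
The remaining 12% of clearance is unaffected.
New clearance relative to baseline: 0.108 + 0.1122 + 0.12 = 0.3402.
Net systemic exposure ratio = 1 / 0.3402 = 2.9.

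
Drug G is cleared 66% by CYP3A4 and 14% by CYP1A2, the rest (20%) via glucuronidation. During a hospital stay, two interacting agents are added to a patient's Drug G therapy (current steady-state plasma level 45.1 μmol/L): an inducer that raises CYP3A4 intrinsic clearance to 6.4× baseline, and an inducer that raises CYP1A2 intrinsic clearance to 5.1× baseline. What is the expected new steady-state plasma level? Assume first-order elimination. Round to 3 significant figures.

The CYP3A4 pathway (66% of clearance) is boosted to 6.4× activity: 0.66 × 6.4 = 4.224.
The CYP1A2 pathway (14% of clearance) rises to 5.1× activity: 0.14 × 5.1 = 0.714.
Non-CYP routes (20%) are unchanged.
CL_new/CL_old = 4.224 + 0.714 + 0.2 = 5.138.
Steady-state plasma level ∝ 1/CL: new value = 45.1 / 5.138 = 8.78 μmol/L.

8.78 μmol/L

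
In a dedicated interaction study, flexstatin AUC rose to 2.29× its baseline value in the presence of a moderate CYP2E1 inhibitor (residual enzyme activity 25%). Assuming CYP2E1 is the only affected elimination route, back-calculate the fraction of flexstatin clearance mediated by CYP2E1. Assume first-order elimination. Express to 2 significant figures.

0.75

Write x for the fraction cleared via CYP2E1. The observed AUC change means clearance fell to 1/2.29 = 0.4367 of baseline.
Setting x·0.25 + (1 − x) = 0.4367 and solving: x = (0.4367 − 1)/(0.25 − 1) = 0.75.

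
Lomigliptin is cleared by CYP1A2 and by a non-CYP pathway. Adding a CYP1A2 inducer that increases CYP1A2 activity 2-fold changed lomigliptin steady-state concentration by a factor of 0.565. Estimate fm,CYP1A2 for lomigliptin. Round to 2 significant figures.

CL'/CL = 1 / 0.565 = 1.77
2·fm + (1 − fm) = 1.77
fm = (1.77 − 1) / (2 − 1) = 0.77

0.77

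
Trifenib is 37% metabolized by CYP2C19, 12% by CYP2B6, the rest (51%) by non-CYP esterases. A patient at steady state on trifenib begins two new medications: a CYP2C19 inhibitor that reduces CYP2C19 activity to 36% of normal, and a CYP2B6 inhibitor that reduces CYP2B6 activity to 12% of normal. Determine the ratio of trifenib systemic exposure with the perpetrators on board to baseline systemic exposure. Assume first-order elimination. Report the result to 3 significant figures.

CYP2C19: 0.37 × 0.36 = 0.1332
CYP2B6: 0.12 × 0.12 = 0.0144
Other: 0.51 (unchanged)
CL_new/CL_old = 0.1332 + 0.0144 + 0.51 = 0.6576.
Systemic exposure ∝ 1/CL: fold-change = 1 / 0.6576 = 1.52.

1.52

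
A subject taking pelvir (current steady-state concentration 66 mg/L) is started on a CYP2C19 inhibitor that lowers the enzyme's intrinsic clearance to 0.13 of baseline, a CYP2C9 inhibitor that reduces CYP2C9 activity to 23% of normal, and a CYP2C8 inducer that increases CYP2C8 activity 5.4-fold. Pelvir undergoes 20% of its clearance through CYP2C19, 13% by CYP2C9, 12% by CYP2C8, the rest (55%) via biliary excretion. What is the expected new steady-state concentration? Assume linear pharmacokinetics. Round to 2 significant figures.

The CYP2C19 pathway (20% of clearance) drops to 0.13× activity: 0.2 × 0.13 = 0.026.
The CYP2C9 pathway (13% of clearance) is reduced to 0.23× activity: 0.13 × 0.23 = 0.0299.
The CYP2C8 pathway (12% of clearance) is boosted to 5.4× activity: 0.12 × 5.4 = 0.648.
The remaining 55% of clearance is unaffected.
CL_new/CL_old = 0.026 + 0.0299 + 0.648 + 0.55 = 1.2539.
Dividing the baseline by the relative clearance: 66 / 1.2539 = 53 mg/L.

53 mg/L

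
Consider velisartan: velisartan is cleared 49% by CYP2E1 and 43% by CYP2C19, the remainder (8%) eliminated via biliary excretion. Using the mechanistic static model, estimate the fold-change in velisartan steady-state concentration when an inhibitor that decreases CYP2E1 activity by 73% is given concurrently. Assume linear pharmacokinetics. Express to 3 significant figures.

1.56

CYP2E1: 0.49 × 0.27 = 0.1323
CYP2C19: 0.43 (unchanged)
Other: 0.08 (unchanged)
New clearance relative to baseline: 0.1323 + 0.43 + 0.08 = 0.6423.
Steady-state concentration is inversely proportional to clearance, so the fold-change is 1 / 0.6423 = 1.56.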